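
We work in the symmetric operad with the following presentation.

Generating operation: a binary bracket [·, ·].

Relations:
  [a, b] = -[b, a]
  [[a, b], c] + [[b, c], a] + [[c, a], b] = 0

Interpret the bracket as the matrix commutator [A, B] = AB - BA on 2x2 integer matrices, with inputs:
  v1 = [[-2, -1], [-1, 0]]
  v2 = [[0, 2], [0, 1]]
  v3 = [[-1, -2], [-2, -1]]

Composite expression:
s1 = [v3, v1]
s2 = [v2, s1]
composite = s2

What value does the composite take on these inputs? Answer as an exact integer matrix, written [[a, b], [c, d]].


[[8, 4], [4, -8]]

[v3, v1] = [[0, -4], [4, 0]]
[v2, [v3, v1]] = [[8, 4], [4, -8]]


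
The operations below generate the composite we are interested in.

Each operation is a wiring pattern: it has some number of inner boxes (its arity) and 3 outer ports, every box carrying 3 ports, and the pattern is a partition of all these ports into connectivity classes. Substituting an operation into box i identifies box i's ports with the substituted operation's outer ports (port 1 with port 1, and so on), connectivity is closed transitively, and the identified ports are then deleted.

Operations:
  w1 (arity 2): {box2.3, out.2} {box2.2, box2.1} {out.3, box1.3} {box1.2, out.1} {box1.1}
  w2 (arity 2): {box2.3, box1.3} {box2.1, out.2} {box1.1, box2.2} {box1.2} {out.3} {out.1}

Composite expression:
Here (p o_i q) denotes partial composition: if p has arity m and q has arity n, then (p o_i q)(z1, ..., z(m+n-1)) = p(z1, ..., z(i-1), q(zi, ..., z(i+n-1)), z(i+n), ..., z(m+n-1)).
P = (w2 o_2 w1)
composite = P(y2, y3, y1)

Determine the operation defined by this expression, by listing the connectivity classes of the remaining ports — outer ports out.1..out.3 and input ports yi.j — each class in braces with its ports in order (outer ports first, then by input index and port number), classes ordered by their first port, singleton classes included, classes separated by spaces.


Treat the ports identified at w2 as solder joints: merge, then drop.
composing w1 on (y3, y1), with out.j its own outer ports: {out.1, y3.2} {out.2, y1.3} {out.3, y3.3} {y1.1, y1.2} {y3.1}
composing w2 on (y2, y3, y1), with out.j its own outer ports: {out.1} {out.2, y3.2} {out.3} {y1.1, y1.2} {y1.3, y2.1} {y2.2} {y2.3, y3.3} {y3.1}

{out.1} {out.2, y3.2} {out.3} {y1.1, y1.2} {y1.3, y2.1} {y2.2} {y2.3, y3.3} {y3.1}


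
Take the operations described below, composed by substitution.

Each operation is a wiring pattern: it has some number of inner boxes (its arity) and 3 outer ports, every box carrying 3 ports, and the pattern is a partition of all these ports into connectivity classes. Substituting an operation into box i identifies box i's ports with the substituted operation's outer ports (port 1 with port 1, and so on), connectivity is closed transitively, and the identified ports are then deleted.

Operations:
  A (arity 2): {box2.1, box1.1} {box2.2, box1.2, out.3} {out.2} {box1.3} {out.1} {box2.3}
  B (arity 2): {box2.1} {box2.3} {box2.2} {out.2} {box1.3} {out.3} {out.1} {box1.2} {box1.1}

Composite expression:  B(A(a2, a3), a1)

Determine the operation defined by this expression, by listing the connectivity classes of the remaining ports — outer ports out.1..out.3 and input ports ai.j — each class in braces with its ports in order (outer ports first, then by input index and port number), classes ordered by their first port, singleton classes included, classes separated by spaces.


{out.1} {out.2} {out.3} {a1.1} {a1.2} {a1.3} {a2.1, a3.1} {a2.2, a3.2} {a2.3} {a3.3}

Treat the ports identified at B as solder joints: merge, then drop.
composing A on (a2, a3), with out.j its own outer ports: {out.1} {out.2} {out.3, a2.2, a3.2} {a2.1, a3.1} {a2.3} {a3.3}
composing B on (a2, a3, a1), with out.j its own outer ports: {out.1} {out.2} {out.3} {a1.1} {a1.2} {a1.3} {a2.1, a3.1} {a2.2, a3.2} {a2.3} {a3.3}


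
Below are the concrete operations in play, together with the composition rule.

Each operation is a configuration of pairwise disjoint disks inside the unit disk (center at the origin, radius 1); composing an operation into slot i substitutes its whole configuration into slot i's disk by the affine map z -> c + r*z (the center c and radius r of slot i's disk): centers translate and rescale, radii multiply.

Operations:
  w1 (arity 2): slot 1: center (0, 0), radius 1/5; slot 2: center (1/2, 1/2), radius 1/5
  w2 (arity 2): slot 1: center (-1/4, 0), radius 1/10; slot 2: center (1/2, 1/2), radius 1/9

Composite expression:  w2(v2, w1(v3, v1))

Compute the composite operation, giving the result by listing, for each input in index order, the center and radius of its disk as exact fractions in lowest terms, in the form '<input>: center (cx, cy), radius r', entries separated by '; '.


Each v-disk chains the slot maps above it in w2; radii multiply.
tracing v2 down its 1-map path: center (-1/4, 0), radius 1/10
tracing v3 down its 2-map path: center (1/2, 1/2), radius 1/45
tracing v1 down its 2-map path: center (5/9, 5/9), radius 1/45

v1: center (5/9, 5/9), radius 1/45; v2: center (-1/4, 0), radius 1/10; v3: center (1/2, 1/2), radius 1/45


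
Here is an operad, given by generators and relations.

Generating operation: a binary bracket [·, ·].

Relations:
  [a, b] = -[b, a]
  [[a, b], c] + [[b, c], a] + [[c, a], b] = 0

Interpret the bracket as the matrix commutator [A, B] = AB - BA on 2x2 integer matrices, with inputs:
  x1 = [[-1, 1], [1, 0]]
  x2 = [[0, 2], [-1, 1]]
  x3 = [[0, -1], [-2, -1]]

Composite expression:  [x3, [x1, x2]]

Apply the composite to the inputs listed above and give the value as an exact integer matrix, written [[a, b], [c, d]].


[[0, -7], [14, 0]]


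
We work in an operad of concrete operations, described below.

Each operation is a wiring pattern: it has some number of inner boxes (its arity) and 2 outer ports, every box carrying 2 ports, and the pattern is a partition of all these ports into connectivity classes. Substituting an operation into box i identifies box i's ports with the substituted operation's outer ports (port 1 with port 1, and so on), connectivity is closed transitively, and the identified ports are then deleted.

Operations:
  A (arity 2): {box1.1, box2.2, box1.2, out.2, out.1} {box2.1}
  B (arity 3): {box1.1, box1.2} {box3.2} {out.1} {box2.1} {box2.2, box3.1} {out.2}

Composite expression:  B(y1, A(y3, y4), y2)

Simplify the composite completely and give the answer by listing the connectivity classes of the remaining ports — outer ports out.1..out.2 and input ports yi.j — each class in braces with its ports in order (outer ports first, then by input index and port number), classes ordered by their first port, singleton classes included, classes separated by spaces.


Connectivity passes through glued B-boundaries; trace each wire chain.
after A, the pattern on (y3, y4) reads {out.1, out.2, y3.1, y3.2, y4.2} {y4.1} (out.j = its outer ports)
after B, the pattern on (y1, y3, y4, y2) reads {out.1} {out.2} {y1.1, y1.2} {y2.1, y3.1, y3.2, y4.2} {y2.2} {y4.1} (out.j = its outer ports)

{out.1} {out.2} {y1.1, y1.2} {y2.1, y3.1, y3.2, y4.2} {y2.2} {y4.1}


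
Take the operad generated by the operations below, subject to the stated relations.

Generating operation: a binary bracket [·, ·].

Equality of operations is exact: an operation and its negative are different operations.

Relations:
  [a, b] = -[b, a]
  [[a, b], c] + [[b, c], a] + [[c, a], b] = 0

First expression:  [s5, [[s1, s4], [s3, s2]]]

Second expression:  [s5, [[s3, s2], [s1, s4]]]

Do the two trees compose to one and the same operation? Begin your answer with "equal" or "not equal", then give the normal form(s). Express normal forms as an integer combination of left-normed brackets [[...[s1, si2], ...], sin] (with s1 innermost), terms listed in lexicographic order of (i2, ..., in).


The first expression reduces to [[[[s1, s4], s2], s3], s5] - [[[[s1, s4], s3], s2], s5]
The second expression reduces to -[[[[s1, s4], s2], s3], s5] + [[[[s1, s4], s3], s2], s5]
No match — not equal.

not equal; the first gives [[[[s1, s4], s2], s3], s5] - [[[[s1, s4], s3], s2], s5] and the second -[[[[s1, s4], s2], s3], s5] + [[[[s1, s4], s3], s2], s5]


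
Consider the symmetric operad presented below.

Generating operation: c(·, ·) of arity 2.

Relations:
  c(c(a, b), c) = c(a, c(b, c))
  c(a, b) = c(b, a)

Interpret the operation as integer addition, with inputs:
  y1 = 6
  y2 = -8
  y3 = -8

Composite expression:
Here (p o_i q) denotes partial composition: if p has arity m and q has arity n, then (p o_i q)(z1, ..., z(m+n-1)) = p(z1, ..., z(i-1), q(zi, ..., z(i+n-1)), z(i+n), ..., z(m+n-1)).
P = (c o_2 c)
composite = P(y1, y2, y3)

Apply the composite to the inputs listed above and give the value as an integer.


c(y2, y3) = -16
c(y1, c(y2, y3)) = -10

-10


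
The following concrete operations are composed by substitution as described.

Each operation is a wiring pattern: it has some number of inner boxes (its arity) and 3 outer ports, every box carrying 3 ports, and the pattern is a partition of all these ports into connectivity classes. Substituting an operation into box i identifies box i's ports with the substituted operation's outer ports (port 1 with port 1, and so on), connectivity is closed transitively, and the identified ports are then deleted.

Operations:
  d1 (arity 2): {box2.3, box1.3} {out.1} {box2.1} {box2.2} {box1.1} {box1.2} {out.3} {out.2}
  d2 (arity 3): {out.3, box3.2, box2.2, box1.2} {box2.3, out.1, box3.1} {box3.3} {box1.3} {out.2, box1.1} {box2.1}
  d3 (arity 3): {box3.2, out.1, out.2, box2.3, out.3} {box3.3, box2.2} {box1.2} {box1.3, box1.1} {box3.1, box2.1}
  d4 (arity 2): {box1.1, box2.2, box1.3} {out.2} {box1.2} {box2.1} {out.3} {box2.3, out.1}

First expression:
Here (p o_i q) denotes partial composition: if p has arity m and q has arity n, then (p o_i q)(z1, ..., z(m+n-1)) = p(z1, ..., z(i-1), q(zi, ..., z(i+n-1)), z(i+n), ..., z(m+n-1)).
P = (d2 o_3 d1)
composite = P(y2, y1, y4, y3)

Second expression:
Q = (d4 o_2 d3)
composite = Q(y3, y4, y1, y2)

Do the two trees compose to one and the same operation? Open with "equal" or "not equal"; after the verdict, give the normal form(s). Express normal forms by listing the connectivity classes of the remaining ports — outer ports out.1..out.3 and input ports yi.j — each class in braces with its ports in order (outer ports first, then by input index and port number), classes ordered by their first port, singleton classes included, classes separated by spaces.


not equal — first {out.1, y1.3} {out.2, y2.1} {out.3, y1.2, y2.2} {y1.1} {y2.3} {y3.1} {y3.2} {y3.3, y4.3} {y4.1} {y4.2}, second {out.1, y1.3, y2.2, y3.1, y3.3} {out.2} {out.3} {y1.1, y2.1} {y1.2, y2.3} {y3.2} {y4.1, y4.3} {y4.2}

Normal form of the first expression: {out.1, y1.3} {out.2, y2.1} {out.3, y1.2, y2.2} {y1.1} {y2.3} {y3.1} {y3.2} {y3.3, y4.3} {y4.1} {y4.2}
Normal form of the second expression: {out.1, y1.3, y2.2, y3.1, y3.3} {out.2} {out.3} {y1.1, y2.1} {y1.2, y2.3} {y3.2} {y4.1, y4.3} {y4.2}
The forms do not match — not equal.


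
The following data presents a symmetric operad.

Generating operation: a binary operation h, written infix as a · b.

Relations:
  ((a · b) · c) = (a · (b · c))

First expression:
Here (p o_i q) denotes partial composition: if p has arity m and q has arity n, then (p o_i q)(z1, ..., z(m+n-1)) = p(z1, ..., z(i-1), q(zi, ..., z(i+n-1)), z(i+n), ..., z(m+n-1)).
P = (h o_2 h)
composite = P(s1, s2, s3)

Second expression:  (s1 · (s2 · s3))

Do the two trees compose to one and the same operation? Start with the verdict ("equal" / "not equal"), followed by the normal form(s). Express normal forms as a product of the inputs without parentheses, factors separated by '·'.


equal; both compose to s1 · s2 · s3


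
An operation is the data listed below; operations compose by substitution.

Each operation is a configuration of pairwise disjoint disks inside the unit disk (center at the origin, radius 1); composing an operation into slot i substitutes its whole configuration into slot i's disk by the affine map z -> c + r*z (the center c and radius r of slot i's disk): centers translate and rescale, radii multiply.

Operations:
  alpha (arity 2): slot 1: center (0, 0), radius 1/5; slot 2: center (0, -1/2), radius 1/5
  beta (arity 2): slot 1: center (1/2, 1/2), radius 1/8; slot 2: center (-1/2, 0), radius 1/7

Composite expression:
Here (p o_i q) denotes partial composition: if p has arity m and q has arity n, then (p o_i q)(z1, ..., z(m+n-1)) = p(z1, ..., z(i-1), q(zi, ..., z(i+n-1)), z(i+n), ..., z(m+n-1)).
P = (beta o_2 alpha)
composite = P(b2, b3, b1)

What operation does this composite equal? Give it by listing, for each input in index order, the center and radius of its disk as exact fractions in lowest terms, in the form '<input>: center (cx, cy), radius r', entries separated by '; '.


b1: center (-1/2, -1/14), radius 1/35; b2: center (1/2, 1/2), radius 1/8; b3: center (-1/2, 0), radius 1/35

Only the slot chain above each b matters under beta; compose those maps.
b2: after 1 affine step, its disk has center (1/2, 1/2), radius 1/8
b3: after 2 affine steps, its disk has center (-1/2, 0), radius 1/35
b1: after 2 affine steps, its disk has center (-1/2, -1/14), radius 1/35


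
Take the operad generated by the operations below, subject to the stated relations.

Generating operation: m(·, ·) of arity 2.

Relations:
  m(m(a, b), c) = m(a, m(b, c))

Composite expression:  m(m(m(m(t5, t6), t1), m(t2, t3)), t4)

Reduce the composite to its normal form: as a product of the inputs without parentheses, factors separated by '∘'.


t5 ∘ t6 ∘ t1 ∘ t2 ∘ t3 ∘ t4


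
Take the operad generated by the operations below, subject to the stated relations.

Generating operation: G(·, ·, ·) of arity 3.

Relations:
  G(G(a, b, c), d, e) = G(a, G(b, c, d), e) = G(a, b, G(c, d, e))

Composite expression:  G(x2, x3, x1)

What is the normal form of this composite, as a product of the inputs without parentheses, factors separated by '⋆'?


All parenthesizations of G agree; list the x-inputs left to right.
G(x2, x3, x1) linearizes to x2 ⋆ x3 ⋆ x1

x2 ⋆ x3 ⋆ x1


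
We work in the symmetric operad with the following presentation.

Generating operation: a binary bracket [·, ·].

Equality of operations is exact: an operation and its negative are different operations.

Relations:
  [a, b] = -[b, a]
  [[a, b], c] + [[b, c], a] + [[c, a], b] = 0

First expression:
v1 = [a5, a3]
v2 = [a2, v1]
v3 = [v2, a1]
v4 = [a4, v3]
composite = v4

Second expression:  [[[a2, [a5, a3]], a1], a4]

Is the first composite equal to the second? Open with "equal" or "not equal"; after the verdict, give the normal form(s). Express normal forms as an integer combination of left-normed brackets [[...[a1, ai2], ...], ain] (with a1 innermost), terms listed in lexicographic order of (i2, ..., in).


Reducing the first expression gives -[[[[a1, a2], a3], a5], a4] + [[[[a1, a2], a5], a3], a4] + [[[[a1, a3], a5], a2], a4] - [[[[a1, a5], a3], a2], a4]
Reducing the second expression gives [[[[a1, a2], a3], a5], a4] - [[[[a1, a2], a5], a3], a4] - [[[[a1, a3], a5], a2], a4] + [[[[a1, a5], a3], a2], a4]
They disagree, so not equal.

not equal — first -[[[[a1, a2], a3], a5], a4] + [[[[a1, a2], a5], a3], a4] + [[[[a1, a3], a5], a2], a4] - [[[[a1, a5], a3], a2], a4], second [[[[a1, a2], a3], a5], a4] - [[[[a1, a2], a5], a3], a4] - [[[[a1, a3], a5], a2], a4] + [[[[a1, a5], a3], a2], a4]


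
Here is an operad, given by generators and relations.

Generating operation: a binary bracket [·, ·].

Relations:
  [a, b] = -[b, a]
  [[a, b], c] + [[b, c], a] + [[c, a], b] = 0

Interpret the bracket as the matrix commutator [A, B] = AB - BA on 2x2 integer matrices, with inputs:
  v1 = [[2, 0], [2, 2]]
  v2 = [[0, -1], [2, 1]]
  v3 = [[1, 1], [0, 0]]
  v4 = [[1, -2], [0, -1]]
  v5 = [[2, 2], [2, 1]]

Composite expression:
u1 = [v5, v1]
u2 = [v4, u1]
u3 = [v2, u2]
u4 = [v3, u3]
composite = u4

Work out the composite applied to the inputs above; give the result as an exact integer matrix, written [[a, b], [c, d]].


[v5, v1] = [[4, 0], [-2, -4]]
[v4, [v5, v1]] = [[4, 16], [4, -4]]
[v2, [v4, [v5, v1]]] = [[-36, -8], [20, 36]]
[v3, [v2, [v4, [v5, v1]]]] = [[20, 64], [-20, -20]]

[[20, 64], [-20, -20]]


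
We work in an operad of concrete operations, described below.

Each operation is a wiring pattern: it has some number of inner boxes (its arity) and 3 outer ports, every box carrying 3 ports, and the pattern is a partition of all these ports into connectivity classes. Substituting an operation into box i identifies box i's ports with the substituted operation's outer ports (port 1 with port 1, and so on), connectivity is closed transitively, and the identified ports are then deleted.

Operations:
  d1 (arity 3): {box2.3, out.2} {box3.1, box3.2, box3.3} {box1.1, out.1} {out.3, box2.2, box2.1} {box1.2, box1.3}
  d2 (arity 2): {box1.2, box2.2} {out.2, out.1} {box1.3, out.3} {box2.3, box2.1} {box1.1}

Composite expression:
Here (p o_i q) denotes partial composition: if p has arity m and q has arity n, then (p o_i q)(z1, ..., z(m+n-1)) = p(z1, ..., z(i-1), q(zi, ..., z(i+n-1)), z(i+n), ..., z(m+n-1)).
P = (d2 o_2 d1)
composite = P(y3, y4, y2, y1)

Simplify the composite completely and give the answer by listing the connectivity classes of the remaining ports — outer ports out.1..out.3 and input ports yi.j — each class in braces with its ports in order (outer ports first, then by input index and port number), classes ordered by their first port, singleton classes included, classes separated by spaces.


{out.1, out.2} {out.3, y3.3} {y1.1, y1.2, y1.3} {y2.1, y2.2, y4.1} {y2.3, y3.2} {y3.1} {y4.2, y4.3}


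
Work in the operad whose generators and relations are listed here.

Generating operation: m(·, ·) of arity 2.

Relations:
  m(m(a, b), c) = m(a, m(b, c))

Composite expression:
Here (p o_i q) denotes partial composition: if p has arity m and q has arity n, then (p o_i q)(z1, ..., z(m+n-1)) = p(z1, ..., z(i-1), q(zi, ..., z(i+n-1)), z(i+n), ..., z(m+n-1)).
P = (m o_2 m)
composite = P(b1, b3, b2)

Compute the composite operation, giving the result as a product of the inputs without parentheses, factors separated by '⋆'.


b1 ⋆ b3 ⋆ b2

Under associativity of m, the answer is the b's in reading order.
m(b3, b2) reduces to b3 ⋆ b2
m(b1, m(b3, b2)) reduces to b1 ⋆ b3 ⋆ b2


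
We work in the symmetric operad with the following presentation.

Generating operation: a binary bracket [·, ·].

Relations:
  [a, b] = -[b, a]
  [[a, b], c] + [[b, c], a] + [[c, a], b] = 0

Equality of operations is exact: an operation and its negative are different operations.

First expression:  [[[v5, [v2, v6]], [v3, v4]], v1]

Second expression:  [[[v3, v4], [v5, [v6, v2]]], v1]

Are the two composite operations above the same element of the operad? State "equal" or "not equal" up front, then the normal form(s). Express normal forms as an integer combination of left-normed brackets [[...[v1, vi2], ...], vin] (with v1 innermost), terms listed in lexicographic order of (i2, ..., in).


equal; both compose to [[[[[v1, v2], v6], v5], v3], v4] - [[[[[v1, v2], v6], v5], v4], v3] - [[[[[v1, v3], v4], v2], v6], v5] + [[[[[v1, v3], v4], v5], v2], v6] - [[[[[v1, v3], v4], v5], v6], v2] + [[[[[v1, v3], v4], v6], v2], v5] + [[[[[v1, v4], v3], v2], v6], v5] - [[[[[v1, v4], v3], v5], v2], v6] + [[[[[v1, v4], v3], v5], v6], v2] - [[[[[v1, v4], v3], v6], v2], v5] - [[[[[v1, v5], v2], v6], v3], v4] + [[[[[v1, v5], v2], v6], v4], v3] + [[[[[v1, v5], v6], v2], v3], v4] - [[[[[v1, v5], v6], v2], v4], v3] - [[[[[v1, v6], v2], v5], v3], v4] + [[[[[v1, v6], v2], v5], v4], v3]

In normal form, the first expression is [[[[[v1, v2], v6], v5], v3], v4] - [[[[[v1, v2], v6], v5], v4], v3] - [[[[[v1, v3], v4], v2], v6], v5] + [[[[[v1, v3], v4], v5], v2], v6] - [[[[[v1, v3], v4], v5], v6], v2] + [[[[[v1, v3], v4], v6], v2], v5] + [[[[[v1, v4], v3], v2], v6], v5] - [[[[[v1, v4], v3], v5], v2], v6] + [[[[[v1, v4], v3], v5], v6], v2] - [[[[[v1, v4], v3], v6], v2], v5] - [[[[[v1, v5], v2], v6], v3], v4] + [[[[[v1, v5], v2], v6], v4], v3] + [[[[[v1, v5], v6], v2], v3], v4] - [[[[[v1, v5], v6], v2], v4], v3] - [[[[[v1, v6], v2], v5], v3], v4] + [[[[[v1, v6], v2], v5], v4], v3]
In normal form, the second expression is [[[[[v1, v2], v6], v5], v3], v4] - [[[[[v1, v2], v6], v5], v4], v3] - [[[[[v1, v3], v4], v2], v6], v5] + [[[[[v1, v3], v4], v5], v2], v6] - [[[[[v1, v3], v4], v5], v6], v2] + [[[[[v1, v3], v4], v6], v2], v5] + [[[[[v1, v4], v3], v2], v6], v5] - [[[[[v1, v4], v3], v5], v2], v6] + [[[[[v1, v4], v3], v5], v6], v2] - [[[[[v1, v4], v3], v6], v2], v5] - [[[[[v1, v5], v2], v6], v3], v4] + [[[[[v1, v5], v2], v6], v4], v3] + [[[[[v1, v5], v6], v2], v3], v4] - [[[[[v1, v5], v6], v2], v4], v3] - [[[[[v1, v6], v2], v5], v3], v4] + [[[[[v1, v6], v2], v5], v4], v3]
Identical normal forms: equal.


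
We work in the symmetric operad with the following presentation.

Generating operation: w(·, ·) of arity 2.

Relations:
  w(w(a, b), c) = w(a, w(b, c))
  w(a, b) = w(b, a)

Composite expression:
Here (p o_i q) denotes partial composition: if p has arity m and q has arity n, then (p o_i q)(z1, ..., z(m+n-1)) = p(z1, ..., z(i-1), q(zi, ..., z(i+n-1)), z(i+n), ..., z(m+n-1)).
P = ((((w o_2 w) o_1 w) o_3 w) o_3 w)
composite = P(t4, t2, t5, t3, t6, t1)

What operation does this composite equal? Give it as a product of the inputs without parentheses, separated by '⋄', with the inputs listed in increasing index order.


t1 ⋄ t2 ⋄ t3 ⋄ t4 ⋄ t5 ⋄ t6

Both nesting and order wash out for w; what remains is which t's occur.
w(t4, t2) flattens to t4 ⋄ t2
w(t5, t3) flattens to t5 ⋄ t3
w(w(t5, t3), t6) flattens to t5 ⋄ t3 ⋄ t6
w(w(w(t5, t3), t6), t1) flattens to t5 ⋄ t3 ⋄ t6 ⋄ t1
w(w(t4, t2), w(w(w(t5, t3), t6), t1)) flattens to t4 ⋄ t2 ⋄ t5 ⋄ t3 ⋄ t6 ⋄ t1
the factors in increasing index order: t1 ⋄ t2 ⋄ t3 ⋄ t4 ⋄ t5 ⋄ t6


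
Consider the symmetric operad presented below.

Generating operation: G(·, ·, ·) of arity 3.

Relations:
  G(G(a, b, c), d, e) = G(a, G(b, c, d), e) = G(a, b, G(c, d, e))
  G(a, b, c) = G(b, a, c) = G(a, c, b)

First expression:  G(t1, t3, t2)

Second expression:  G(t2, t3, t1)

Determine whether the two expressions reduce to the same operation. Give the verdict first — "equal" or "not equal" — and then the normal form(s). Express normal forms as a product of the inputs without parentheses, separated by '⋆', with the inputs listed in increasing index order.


equal; the common form is t1 ⋆ t2 ⋆ t3


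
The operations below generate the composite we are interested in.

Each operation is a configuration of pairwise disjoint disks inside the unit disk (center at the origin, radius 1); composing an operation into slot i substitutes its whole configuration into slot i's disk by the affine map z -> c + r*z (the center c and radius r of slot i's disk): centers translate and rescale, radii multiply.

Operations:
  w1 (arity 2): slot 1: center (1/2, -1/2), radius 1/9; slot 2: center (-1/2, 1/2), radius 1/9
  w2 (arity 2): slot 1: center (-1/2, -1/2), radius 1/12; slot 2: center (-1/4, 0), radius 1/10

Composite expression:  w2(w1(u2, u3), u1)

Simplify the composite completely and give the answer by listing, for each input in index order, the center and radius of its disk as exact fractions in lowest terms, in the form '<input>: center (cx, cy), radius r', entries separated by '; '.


u1: center (-1/4, 0), radius 1/10; u2: center (-11/24, -13/24), radius 1/108; u3: center (-13/24, -11/24), radius 1/108

Each u-disk chains the slot maps above it in w2; radii multiply.
u2 passes through 2 substitutions, ending at center (-11/24, -13/24), radius 1/108
u3 passes through 2 substitutions, ending at center (-13/24, -11/24), radius 1/108
u1 passes through 1 substitution, ending at center (-1/4, 0), radius 1/10


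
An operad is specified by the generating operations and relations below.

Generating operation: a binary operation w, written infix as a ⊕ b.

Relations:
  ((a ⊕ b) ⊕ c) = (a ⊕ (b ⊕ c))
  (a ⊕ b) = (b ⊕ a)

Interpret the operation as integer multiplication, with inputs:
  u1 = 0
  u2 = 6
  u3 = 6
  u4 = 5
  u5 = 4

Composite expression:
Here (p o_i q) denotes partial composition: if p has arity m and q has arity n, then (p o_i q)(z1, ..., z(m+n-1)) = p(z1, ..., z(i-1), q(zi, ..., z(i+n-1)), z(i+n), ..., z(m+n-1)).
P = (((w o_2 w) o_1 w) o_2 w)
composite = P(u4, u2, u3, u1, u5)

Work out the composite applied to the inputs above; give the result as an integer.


0

(u2 ⊕ u3) = 36
(u4 ⊕ (u2 ⊕ u3)) = 180
(u1 ⊕ u5) = 0
((u4 ⊕ (u2 ⊕ u3)) ⊕ (u1 ⊕ u5)) = 0


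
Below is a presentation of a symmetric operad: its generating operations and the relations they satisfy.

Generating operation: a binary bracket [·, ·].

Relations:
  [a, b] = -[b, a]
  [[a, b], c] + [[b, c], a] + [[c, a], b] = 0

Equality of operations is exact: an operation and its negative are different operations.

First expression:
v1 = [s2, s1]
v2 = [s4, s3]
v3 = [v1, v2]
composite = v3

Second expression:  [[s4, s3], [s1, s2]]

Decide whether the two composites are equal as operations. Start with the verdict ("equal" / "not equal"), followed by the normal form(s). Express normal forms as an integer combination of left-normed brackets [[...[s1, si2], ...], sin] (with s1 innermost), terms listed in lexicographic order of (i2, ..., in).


equal: each reduces to [[[s1, s2], s3], s4] - [[[s1, s2], s4], s3]

Reducing the first expression gives [[[s1, s2], s3], s4] - [[[s1, s2], s4], s3]
Reducing the second expression gives [[[s1, s2], s3], s4] - [[[s1, s2], s4], s3]
The normal forms match — equal.


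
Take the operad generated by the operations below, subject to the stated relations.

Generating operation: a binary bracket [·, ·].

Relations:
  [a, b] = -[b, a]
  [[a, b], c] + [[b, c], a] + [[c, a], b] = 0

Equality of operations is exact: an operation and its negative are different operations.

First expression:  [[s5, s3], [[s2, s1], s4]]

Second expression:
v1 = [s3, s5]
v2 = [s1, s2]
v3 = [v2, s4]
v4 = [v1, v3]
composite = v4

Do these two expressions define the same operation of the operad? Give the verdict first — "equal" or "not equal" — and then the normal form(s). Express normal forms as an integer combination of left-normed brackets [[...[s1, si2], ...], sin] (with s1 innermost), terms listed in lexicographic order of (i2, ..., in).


Reducing the first expression gives -[[[[s1, s2], s4], s3], s5] + [[[[s1, s2], s4], s5], s3]
Reducing the second expression gives -[[[[s1, s2], s4], s3], s5] + [[[[s1, s2], s4], s5], s3]
Both agree, so they are equal.

equal; the common form is -[[[[s1, s2], s4], s3], s5] + [[[[s1, s2], s4], s5], s3]


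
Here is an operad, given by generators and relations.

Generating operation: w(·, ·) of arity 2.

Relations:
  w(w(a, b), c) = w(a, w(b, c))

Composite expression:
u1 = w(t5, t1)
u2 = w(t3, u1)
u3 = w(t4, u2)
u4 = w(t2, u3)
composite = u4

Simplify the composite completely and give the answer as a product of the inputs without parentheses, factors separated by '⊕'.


The w-tree's shape is irrelevant; the t-reading-order decides.
w(t5, t1) reduces to t5 ⊕ t1
w(t3, w(t5, t1)) reduces to t3 ⊕ t5 ⊕ t1
w(t4, w(t3, w(t5, t1))) reduces to t4 ⊕ t3 ⊕ t5 ⊕ t1
w(t2, w(t4, w(t3, w(t5, t1)))) reduces to t2 ⊕ t4 ⊕ t3 ⊕ t5 ⊕ t1

t2 ⊕ t4 ⊕ t3 ⊕ t5 ⊕ t1


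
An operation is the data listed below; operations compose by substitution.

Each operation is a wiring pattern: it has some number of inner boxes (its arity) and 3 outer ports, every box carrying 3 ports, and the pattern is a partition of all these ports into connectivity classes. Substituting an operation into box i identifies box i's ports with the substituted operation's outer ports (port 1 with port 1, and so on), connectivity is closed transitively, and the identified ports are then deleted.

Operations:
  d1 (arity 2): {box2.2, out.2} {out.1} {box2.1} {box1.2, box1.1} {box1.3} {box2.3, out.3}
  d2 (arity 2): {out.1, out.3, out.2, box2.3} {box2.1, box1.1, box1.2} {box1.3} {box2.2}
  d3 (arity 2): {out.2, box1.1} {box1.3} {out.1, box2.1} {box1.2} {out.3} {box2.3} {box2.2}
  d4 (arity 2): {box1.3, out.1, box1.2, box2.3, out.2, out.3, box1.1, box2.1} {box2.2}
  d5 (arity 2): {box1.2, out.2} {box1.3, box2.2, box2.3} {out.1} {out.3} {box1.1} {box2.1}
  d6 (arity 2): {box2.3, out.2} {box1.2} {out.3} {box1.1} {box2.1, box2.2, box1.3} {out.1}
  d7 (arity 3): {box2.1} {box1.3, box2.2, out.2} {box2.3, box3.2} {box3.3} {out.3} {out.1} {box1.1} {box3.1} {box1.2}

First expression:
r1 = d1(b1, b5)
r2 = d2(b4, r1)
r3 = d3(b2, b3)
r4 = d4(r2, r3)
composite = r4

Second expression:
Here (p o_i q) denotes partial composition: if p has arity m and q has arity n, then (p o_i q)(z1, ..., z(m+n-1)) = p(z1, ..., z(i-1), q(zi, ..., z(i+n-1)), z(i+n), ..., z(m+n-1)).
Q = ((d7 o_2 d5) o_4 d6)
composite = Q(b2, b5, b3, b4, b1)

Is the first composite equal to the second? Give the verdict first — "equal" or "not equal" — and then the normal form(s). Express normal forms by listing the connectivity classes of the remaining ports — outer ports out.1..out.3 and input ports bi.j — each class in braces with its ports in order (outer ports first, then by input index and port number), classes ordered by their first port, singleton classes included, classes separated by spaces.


not equal; the first gives {out.1, out.2, out.3, b3.1, b5.3} {b1.1, b1.2} {b1.3} {b2.1} {b2.2} {b2.3} {b3.2} {b3.3} {b4.1, b4.2} {b4.3} {b5.1} {b5.2} and the second {out.1} {out.2, b2.3, b5.2} {out.3} {b1.1, b1.2, b4.3} {b1.3} {b2.1} {b2.2} {b3.1} {b3.2, b3.3, b5.3} {b4.1} {b4.2} {b5.1}


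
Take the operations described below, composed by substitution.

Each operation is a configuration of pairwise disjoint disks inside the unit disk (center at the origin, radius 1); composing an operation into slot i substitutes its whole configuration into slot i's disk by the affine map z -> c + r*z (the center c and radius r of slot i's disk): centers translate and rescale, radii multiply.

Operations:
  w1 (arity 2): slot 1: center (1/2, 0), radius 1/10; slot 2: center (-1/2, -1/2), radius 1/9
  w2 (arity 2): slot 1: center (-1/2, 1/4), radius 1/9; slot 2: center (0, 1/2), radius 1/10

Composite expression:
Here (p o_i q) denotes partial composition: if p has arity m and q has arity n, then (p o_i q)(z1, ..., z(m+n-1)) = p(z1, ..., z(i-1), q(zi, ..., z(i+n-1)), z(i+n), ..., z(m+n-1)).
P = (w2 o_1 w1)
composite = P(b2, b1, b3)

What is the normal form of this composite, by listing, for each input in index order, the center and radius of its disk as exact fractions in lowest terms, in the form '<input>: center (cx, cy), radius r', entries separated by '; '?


b1: center (-5/9, 7/36), radius 1/81; b2: center (-4/9, 1/4), radius 1/90; b3: center (0, 1/2), radius 1/10

Only the slot chain above each b matters under w2; compose those maps.
tracing b2 down its 2-map path: center (-4/9, 1/4), radius 1/90
tracing b1 down its 2-map path: center (-5/9, 7/36), radius 1/81
tracing b3 down its 1-map path: center (0, 1/2), radius 1/10


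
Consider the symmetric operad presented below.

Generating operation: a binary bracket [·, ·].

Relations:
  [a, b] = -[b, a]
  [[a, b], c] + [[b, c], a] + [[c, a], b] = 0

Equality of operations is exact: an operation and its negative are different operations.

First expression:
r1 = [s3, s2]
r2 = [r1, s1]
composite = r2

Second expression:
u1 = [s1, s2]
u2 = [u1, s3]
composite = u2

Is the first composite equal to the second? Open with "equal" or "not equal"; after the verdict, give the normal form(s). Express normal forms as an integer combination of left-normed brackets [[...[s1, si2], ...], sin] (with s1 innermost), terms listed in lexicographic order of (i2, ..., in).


The first composite normalizes to [[s1, s2], s3] - [[s1, s3], s2]
The second composite normalizes to [[s1, s2], s3]
They disagree, so not equal.

not equal — first [[s1, s2], s3] - [[s1, s3], s2], second [[s1, s2], s3]


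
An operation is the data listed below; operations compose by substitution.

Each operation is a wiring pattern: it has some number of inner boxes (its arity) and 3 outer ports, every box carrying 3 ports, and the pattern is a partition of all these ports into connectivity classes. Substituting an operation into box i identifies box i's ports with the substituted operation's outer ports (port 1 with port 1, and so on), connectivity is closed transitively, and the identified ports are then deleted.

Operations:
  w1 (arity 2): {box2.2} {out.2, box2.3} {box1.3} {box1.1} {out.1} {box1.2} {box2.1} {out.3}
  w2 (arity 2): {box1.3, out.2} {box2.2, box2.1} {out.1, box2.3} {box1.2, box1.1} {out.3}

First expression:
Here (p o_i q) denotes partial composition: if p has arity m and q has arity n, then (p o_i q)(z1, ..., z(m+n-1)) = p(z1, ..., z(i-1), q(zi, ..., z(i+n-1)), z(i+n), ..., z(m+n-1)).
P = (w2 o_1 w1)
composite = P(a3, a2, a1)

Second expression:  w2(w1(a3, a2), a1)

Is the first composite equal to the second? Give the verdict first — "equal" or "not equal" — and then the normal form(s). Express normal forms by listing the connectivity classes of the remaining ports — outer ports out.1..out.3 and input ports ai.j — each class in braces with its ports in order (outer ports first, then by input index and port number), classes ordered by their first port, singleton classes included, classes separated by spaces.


In normal form, the first expression is {out.1, a1.3} {out.2} {out.3} {a1.1, a1.2} {a2.1} {a2.2} {a2.3} {a3.1} {a3.2} {a3.3}
In normal form, the second expression is {out.1, a1.3} {out.2} {out.3} {a1.1, a1.2} {a2.1} {a2.2} {a2.3} {a3.1} {a3.2} {a3.3}
Same normal form: equal.

equal: each reduces to {out.1, a1.3} {out.2} {out.3} {a1.1, a1.2} {a2.1} {a2.2} {a2.3} {a3.1} {a3.2} {a3.3}


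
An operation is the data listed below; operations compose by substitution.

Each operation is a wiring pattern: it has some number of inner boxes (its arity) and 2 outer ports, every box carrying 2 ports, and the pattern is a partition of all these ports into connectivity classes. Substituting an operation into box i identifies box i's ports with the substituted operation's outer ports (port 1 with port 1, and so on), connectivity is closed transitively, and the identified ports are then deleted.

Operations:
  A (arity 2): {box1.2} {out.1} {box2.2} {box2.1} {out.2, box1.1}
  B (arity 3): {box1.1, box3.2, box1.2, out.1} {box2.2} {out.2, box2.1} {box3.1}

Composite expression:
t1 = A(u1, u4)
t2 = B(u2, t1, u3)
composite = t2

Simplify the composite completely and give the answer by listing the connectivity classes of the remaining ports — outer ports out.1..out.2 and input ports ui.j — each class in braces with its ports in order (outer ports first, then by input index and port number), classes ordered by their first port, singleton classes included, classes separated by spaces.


After gluing at B, chains via deleted ports link the u-ports.
A over (u1, u4) gives {out.1} {out.2, u1.1} {u1.2} {u4.1} {u4.2}, out.j being that stage's outer ports
B over (u2, u1, u4, u3) gives {out.1, u2.1, u2.2, u3.2} {out.2} {u1.1} {u1.2} {u3.1} {u4.1} {u4.2}, out.j being that stage's outer ports

{out.1, u2.1, u2.2, u3.2} {out.2} {u1.1} {u1.2} {u3.1} {u4.1} {u4.2}


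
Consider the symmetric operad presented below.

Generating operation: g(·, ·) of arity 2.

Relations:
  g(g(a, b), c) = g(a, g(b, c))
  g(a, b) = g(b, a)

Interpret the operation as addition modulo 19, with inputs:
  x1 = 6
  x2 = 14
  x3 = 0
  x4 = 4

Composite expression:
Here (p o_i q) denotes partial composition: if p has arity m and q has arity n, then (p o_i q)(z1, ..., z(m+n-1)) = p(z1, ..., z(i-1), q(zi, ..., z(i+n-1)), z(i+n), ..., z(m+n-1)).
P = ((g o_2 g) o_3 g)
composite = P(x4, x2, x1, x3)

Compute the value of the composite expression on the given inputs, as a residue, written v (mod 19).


g(x1, x3) = 6
g(x2, g(x1, x3)) = 1
g(x4, g(x2, g(x1, x3))) = 5

5 (mod 19)


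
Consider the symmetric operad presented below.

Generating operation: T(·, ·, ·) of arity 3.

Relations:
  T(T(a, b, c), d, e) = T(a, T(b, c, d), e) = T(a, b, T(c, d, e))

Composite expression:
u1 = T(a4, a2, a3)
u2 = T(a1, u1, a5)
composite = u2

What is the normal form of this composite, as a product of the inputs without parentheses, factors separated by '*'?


a1 * a4 * a2 * a3 * a5

Under associativity of T, the answer is the a's in reading order.
T(a4, a2, a3) reduces to a4 * a2 * a3
T(a1, T(a4, a2, a3), a5) reduces to a1 * a4 * a2 * a3 * a5


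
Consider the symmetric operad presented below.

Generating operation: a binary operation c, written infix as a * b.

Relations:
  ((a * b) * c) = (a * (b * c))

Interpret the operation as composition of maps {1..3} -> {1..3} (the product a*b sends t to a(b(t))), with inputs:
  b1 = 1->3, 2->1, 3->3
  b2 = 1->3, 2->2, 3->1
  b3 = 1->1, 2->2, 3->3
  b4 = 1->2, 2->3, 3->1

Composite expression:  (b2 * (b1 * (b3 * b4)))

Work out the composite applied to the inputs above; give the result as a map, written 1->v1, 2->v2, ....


1->3, 2->1, 3->1


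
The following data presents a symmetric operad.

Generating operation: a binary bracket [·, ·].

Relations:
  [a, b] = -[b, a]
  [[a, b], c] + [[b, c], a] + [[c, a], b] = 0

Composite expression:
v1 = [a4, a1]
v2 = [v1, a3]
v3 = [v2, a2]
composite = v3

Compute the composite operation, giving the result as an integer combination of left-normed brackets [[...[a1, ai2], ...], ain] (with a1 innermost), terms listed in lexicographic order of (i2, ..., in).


-[[[a1, a4], a3], a2]

Skip Jacobi rewriting: expand, keep a1-initial words, read off terms.
Composite bracket: [[[a4, a1], a3], a2]
Applying ab - ba throughout gives 8 signed words (2^3 = 8).
Keep just the words that open with a1:
  from a1a4a3a2, sign -1: term -[[[a1, a4], a3], a2]


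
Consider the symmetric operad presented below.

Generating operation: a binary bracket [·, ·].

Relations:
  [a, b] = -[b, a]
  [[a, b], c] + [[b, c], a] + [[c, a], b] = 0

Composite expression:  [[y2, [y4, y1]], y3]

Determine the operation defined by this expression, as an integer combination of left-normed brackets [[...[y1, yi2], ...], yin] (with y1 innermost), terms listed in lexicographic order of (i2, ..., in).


[[[y1, y4], y2], y3]

Expand each bracket as ab - ba; the y1-initial words give the coefficients.
Composite bracket: [[y2, [y4, y1]], y3]
Expanding via [a, b] = ab - ba: 8 signed words (2^3 = 8).
Keep just the words that open with y1:
  sign of y1y4y2y3 is +1, so it contributes +[[[y1, y4], y2], y3]


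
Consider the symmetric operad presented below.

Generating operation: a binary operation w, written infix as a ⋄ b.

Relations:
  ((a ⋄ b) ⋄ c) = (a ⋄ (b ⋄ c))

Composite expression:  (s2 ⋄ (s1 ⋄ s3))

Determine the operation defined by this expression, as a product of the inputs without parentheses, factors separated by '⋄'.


Associativity of w dissolves the nesting; only the s-input order survives.
(s1 ⋄ s3) collapses to s1 ⋄ s3
(s2 ⋄ (s1 ⋄ s3)) collapses to s2 ⋄ s1 ⋄ s3

s2 ⋄ s1 ⋄ s3


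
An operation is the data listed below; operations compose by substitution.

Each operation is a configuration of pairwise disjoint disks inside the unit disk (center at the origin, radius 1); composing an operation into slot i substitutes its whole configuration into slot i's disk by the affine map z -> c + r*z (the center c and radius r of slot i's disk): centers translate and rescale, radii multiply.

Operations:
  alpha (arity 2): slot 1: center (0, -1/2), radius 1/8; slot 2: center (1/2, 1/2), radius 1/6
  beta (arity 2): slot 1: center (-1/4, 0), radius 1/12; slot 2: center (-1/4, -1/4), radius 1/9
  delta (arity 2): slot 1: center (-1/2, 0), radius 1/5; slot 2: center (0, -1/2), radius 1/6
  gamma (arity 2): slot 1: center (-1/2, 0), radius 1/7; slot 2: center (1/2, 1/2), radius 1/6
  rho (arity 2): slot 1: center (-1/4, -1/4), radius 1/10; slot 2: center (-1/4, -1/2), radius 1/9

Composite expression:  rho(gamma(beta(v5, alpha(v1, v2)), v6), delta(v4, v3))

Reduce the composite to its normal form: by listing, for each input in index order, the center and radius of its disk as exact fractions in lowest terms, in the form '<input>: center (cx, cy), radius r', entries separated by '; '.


v1: center (-17/56, -641/2520), radius 1/5040; v2: center (-109/360, -91/360), radius 1/3780; v3: center (-1/4, -5/9), radius 1/54; v4: center (-11/36, -1/2), radius 1/45; v5: center (-17/56, -1/4), radius 1/840; v6: center (-1/5, -1/5), radius 1/60

Nesting under rho composes maps z -> c + r*z down each v-path.
input v5: composing its 3 substitution steps yields center (-17/56, -1/4), radius 1/840
input v1: composing its 4 substitution steps yields center (-17/56, -641/2520), radius 1/5040
input v2: composing its 4 substitution steps yields center (-109/360, -91/360), radius 1/3780
input v6: composing its 2 substitution steps yields center (-1/5, -1/5), radius 1/60
input v4: composing its 2 substitution steps yields center (-11/36, -1/2), radius 1/45
input v3: composing its 2 substitution steps yields center (-1/4, -5/9), radius 1/54
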